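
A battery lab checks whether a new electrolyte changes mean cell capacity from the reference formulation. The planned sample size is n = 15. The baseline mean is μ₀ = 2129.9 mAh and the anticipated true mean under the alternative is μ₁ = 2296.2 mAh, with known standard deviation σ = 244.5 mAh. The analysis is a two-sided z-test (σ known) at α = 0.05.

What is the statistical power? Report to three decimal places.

Power ≈ 0.750

Standardized effect: d = |μ₁ − μ₀| / σ = |2296.2 − 2129.9| / 244.5 = 0.6802
Noncentrality parameter: δ = d·√n = 0.6802 × √15 = 2.6343
Critical value for a two-sided test at α = 0.05: z_{α/2} = 1.960.
Power = Φ(δ − 1.960) + Φ(−δ − 1.960) = Φ(0.674) + Φ(-4.594) = 0.7499 + 0.0000 = 0.7499.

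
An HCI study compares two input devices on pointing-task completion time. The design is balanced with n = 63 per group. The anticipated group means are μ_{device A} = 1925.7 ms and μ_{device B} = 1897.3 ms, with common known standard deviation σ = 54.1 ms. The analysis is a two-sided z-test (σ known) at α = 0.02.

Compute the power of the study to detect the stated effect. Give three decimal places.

Power ≈ 0.732

Standardized effect: d = |μ_{device A} − μ_{device B}| / σ = |1925.7 − 1897.3| / 54.1 = 0.5250
Noncentrality parameter: δ = d·√(n/2) = 0.5250 × √(63/2) = 2.9463
Critical value for a two-sided test at α = 0.02: z_{α/2} = 2.326.
Power = Φ(δ − 2.326) + Φ(−δ − 2.326) = Φ(0.620) + Φ(-5.273) = 0.7324 + 0.0000 = 0.7324.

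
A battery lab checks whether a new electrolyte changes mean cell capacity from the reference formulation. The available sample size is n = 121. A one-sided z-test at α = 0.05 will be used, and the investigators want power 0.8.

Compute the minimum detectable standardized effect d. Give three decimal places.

Need Φ(δ − 1.645) = 0.8, so δ = 1.645 + 0.842 = 2.486.
δ = d·√n ⇒ d = δ/√n = 2.486/√121 = 0.2260.

d ≈ 0.226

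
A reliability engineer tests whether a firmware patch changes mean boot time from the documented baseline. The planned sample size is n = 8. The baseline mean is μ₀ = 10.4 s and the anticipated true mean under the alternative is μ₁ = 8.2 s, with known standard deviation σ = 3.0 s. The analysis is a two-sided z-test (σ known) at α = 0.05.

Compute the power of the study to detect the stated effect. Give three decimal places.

Power ≈ 0.545

Standardized effect: d = |μ₁ − μ₀| / σ = |8.2 − 10.4| / 3.0 = 0.7333
Noncentrality parameter: δ = d·√n = 0.7333 × √8 = 2.0742
Critical value for a two-sided test at α = 0.05: z_{α/2} = 1.960.
Power = Φ(δ − 1.960) + Φ(−δ − 1.960) = Φ(0.114) + Φ(-4.034) = 0.5455 + 0.0000 = 0.5455.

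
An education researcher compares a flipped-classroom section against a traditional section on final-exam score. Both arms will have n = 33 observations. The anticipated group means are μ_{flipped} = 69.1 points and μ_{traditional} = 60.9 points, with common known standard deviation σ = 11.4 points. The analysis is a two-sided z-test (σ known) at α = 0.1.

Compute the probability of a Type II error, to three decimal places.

Standardized effect: d = |μ_{flipped} − μ_{traditional}| / σ = |69.1 − 60.9| / 11.4 = 0.7193
Noncentrality parameter: δ = d·√(n/2) = 0.7193 × √(33/2) = 2.9218
Critical value for a two-sided test at α = 0.1: z_{α/2} = 1.645.
Power = Φ(δ − 1.645) + Φ(−δ − 1.645) = Φ(1.277) + Φ(-4.567) = 0.8992 + 0.0000 = 0.8992.
Type II error: β = 1 − power = 1 − 0.8992 = 0.1008.

β ≈ 0.101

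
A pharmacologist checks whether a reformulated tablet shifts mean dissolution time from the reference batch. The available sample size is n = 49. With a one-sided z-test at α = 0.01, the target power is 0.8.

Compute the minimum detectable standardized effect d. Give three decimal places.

Need Φ(δ − 2.326) = 0.8, so δ = 2.326 + 0.842 = 3.168.
δ = d·√n ⇒ d = δ/√n = 3.168/√49 = 0.4526.

d ≈ 0.453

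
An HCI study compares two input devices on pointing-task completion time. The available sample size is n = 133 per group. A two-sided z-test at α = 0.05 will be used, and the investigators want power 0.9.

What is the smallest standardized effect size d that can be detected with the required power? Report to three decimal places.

d ≈ 0.398

Required noncentrality: δ = z_{0.025} + z_{0.10} = 1.960 + 1.282 = 3.242.
(Lower-tail contribution to power is negligible for δ > 0.)
δ = d·√(n/2) ⇒ d = δ/√(n/2) = 3.242/√(133/2) = 0.3975.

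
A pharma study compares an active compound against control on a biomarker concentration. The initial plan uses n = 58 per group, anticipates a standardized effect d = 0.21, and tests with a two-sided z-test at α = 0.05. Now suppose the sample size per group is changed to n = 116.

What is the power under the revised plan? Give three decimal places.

With n = 116 per group: δ = d·√(n/2) = 0.21 × √(116/2) = 1.5993. Critical value z_{0.025} = 1.960.
Revised power = Φ(δ − 1.960) + Φ(−δ − 1.960) = Φ(-0.361) + Φ(-3.559) = 0.3592 + 0.0002 = 0.3594.

Power ≈ 0.359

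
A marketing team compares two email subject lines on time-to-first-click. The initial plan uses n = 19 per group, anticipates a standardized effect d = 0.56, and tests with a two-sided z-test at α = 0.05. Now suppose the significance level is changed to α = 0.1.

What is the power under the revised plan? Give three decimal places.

δ = d·√(n/2) = 0.56 × √(19/2) = 1.7260 (unchanged). New critical value: z_{0.05} = 1.645.
Revised power = Φ(δ − 1.645) + Φ(−δ − 1.645) = Φ(0.081) + Φ(-3.371) = 0.5324 + 0.0004 = 0.5327.

Power ≈ 0.533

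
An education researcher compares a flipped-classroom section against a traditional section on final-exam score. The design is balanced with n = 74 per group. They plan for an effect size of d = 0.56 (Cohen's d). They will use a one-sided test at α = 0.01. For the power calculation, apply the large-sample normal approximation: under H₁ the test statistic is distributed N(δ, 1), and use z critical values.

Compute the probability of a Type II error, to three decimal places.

Noncentrality parameter: δ = d·√(n/2) = 0.56 × √(74/2) = 3.4063
Critical value for a one-sided test at α = 0.01: z_α = 2.326.
Power = Φ(δ − 2.326) = Φ(1.080) = 0.8599.
Type II error: β = 1 − power = 1 − 0.8599 = 0.1401.

β ≈ 0.140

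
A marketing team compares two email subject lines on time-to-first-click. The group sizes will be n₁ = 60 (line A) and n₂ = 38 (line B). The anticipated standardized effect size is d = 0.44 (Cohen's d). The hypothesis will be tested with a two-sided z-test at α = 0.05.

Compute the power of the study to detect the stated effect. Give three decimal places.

Noncentrality parameter: δ = d / √(1/n₁ + 1/n₂) = 0.44 / √(1/60 + 1/38) = 2.1223
Two-sided α = 0.05 → critical value z_{0.025} = 1.960.
Power = Φ(δ − 1.960) + Φ(−δ − 1.960) = Φ(0.162) + Φ(-4.082) = 0.5645 + 0.0000 = 0.5645.

Power ≈ 0.565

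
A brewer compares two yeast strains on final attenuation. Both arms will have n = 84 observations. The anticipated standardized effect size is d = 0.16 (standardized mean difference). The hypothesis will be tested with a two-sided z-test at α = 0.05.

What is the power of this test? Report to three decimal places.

Power ≈ 0.179

Noncentrality parameter: δ = d·√(n/2) = 0.16 × √(84/2) = 1.0369
Critical value for a two-sided test at α = 0.05: z_{α/2} = 1.960.
Power = Φ(δ − 1.960) + Φ(−δ − 1.960) = Φ(-0.923) + Φ(-2.997) = 0.1780 + 0.0014 = 0.1794.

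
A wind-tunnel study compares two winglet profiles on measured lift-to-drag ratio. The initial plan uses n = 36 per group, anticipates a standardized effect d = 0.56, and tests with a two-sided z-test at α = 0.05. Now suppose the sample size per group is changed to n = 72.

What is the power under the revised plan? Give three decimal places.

With n = 72 per group: δ = d·√(n/2) = 0.56 × √(72/2) = 3.3600. Critical value z_{0.025} = 1.960.
Revised power = Φ(δ − 1.960) + Φ(−δ − 1.960) = Φ(1.400) + Φ(-5.320) = 0.9192 + 0.0000 = 0.9192.

Power ≈ 0.919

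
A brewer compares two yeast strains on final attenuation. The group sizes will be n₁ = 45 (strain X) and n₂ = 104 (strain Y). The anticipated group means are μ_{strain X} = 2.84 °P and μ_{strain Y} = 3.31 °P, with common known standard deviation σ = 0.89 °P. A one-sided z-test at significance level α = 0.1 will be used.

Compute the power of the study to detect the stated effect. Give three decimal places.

Power ≈ 0.953

Standardized effect: d = |μ_{strain X} − μ_{strain Y}| / σ = |2.84 − 3.31| / 0.89 = 0.5281
Noncentrality parameter: δ = d / √(1/n₁ + 1/n₂) = 0.5281 / √(1/45 + 1/104) = 2.9596
One-sided α = 0.1 → critical value z_{0.1} = 1.282.
Power = P(Z > 1.282 − δ) = Φ(1.678) = 0.9533.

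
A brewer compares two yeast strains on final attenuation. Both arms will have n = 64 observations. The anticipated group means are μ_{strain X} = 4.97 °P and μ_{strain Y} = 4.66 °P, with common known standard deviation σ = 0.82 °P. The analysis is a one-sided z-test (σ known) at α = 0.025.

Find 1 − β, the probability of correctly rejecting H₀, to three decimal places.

Power ≈ 0.571

Standardized effect: d = |μ_{strain X} − μ_{strain Y}| / σ = |4.97 − 4.66| / 0.82 = 0.3780
Noncentrality parameter: δ = d·√(n/2) = 0.3780 × √(64/2) = 2.1386
One-sided α = 0.025 → critical value z_{0.025} = 1.960.
Power = P(Z > 1.960 − δ) = Φ(0.179) = 0.5709.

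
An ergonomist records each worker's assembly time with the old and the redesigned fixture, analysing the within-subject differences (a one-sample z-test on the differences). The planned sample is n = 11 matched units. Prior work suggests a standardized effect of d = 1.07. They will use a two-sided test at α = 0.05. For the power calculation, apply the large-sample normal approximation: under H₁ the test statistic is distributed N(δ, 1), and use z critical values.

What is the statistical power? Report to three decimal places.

Power ≈ 0.944

Noncentrality parameter: δ = d·√n = 1.07 × √11 = 3.5488
Critical value for a two-sided test at α = 0.05: z_{α/2} = 1.960.
Power = Φ(δ − 1.960) + Φ(−δ − 1.960) = Φ(1.589) + Φ(-5.509) = 0.9439 + 0.0000 = 0.9440.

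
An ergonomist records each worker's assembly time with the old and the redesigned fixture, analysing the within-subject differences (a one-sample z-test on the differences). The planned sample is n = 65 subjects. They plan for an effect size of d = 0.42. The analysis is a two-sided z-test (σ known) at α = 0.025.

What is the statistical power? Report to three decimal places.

Noncentrality parameter: δ = d·√n = 0.42 × √65 = 3.3861
Two-sided α = 0.025 → critical value z_{0.0125} = 2.241.
Power = Φ(δ − 2.241) + Φ(−δ − 2.241) = Φ(1.145) + Φ(-5.628) = 0.8738 + 0.0000 = 0.8738.

Power ≈ 0.874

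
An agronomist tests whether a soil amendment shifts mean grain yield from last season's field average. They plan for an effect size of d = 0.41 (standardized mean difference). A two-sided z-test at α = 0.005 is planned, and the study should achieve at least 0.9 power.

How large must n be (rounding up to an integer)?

n = 100

Set Φ(δ − 2.807) = 0.9; then δ − 2.807 = Φ⁻¹(0.9) = 1.282, giving δ = 4.089.
(Ignoring the negligible lower-tail rejection probability gives the usual closed-form inversion.)
δ = d·√n ⇒ n = (δ/d)² = (4.089 / 0.41)² = 99.44.
Rounding up, n = 100.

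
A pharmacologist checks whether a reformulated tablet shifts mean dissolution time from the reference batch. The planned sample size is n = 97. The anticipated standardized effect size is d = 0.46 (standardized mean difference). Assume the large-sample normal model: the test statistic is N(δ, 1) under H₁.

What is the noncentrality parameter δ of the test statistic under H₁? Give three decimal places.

The noncentrality parameter scales effect size by the design's sample-size factor: δ = d·√n = 0.46 × √97 = 4.5305

δ ≈ 4.530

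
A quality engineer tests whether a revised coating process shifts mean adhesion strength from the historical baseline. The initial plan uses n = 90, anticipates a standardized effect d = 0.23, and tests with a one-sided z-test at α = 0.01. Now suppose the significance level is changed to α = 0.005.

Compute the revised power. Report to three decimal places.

Power ≈ 0.347

δ = d·√n = 0.23 × √90 = 2.1820 (unchanged). New critical value: z_{0.005} = 2.576.
Revised power = Φ(δ − 2.576) = Φ(-0.394) = 0.3468.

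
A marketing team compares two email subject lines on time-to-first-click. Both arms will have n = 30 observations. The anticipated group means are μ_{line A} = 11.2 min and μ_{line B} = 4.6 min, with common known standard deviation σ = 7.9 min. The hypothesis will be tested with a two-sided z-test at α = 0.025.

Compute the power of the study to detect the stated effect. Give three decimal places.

Standardized effect: d = |μ_{line A} − μ_{line B}| / σ = |11.2 − 4.6| / 7.9 = 0.8354
Noncentrality parameter: δ = d·√(n/2) = 0.8354 × √(30/2) = 3.2357
Critical value for a two-sided test at α = 0.025: z_{α/2} = 2.241.
Power = Φ(δ − 2.241) + Φ(−δ − 2.241) = Φ(0.994) + Φ(-5.477) = 0.8400 + 0.0000 = 0.8400.

Power ≈ 0.840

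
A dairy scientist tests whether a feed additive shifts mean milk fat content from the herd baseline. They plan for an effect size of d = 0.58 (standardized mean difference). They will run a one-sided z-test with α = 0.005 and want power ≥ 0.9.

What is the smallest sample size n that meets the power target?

n = 45

For power 0.9 need Φ(δ − z_{0.005}) = 0.9, so δ = z_{0.005} + z_{0.10} = 2.576 + 1.282 = 3.857.
δ = d·√n ⇒ n = (δ/d)² = (3.857 / 0.58)² = 44.23.
Round up to the next whole unit.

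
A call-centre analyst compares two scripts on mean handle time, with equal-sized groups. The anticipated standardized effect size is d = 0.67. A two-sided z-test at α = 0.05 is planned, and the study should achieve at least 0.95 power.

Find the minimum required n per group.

n = 58 per group

For power 0.95 need Φ(δ − z_{0.025}) = 0.95, so δ = z_{0.025} + z_{0.05} = 1.960 + 1.645 = 3.605.
(Ignoring the negligible lower-tail rejection probability gives the usual closed-form inversion.)
δ = d·√(n/2) ⇒ n = 2(δ/d)² = 2 × (3.605 / 0.67)² = 57.90.
Rounding up, n = 58 per group.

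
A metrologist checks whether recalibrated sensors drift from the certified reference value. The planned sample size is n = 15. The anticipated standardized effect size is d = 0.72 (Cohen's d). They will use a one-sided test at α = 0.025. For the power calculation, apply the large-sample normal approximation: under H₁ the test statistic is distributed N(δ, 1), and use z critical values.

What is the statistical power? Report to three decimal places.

Power ≈ 0.796

Noncentrality parameter: δ = d·√n = 0.72 × √15 = 2.7885
One-sided α = 0.025 → critical value z_{0.025} = 1.960.
Power = Φ(δ − 1.960) = Φ(0.829) = 0.7963.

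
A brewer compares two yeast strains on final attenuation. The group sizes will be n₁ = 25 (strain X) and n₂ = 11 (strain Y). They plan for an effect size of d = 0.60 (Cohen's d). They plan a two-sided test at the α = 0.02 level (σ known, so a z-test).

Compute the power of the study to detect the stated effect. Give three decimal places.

Power ≈ 0.252

Noncentrality parameter: δ = d / √(1/n₁ + 1/n₂) = 0.60 / √(1/25 + 1/11) = 1.6583
Critical value for a two-sided test at α = 0.02: z_{α/2} = 2.326.
Power = Φ(δ − 2.326) + Φ(−δ − 2.326) = Φ(-0.668) + Φ(-3.985) = 0.2521 + 0.0000 = 0.2521.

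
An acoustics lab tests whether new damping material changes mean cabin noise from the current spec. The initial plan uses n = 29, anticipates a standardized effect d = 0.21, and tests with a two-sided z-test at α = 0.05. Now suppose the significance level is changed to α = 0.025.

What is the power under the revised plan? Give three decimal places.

Power ≈ 0.134

δ = d·√n = 0.21 × √29 = 1.1309 (unchanged). New critical value: z_{0.0125} = 2.241.
Revised power = Φ(δ − 2.241) + Φ(−δ − 2.241) = Φ(-1.111) + Φ(-3.372) = 0.1334 + 0.0004 = 0.1338.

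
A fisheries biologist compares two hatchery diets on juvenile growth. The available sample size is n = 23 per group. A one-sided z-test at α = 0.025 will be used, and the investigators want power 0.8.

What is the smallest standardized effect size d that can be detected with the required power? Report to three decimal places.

d ≈ 0.826

Need Φ(δ − 1.960) = 0.8, so δ = 1.960 + 0.842 = 2.802.
δ = d·√(n/2) ⇒ d = δ/√(n/2) = 2.802/√(23/2) = 0.8261.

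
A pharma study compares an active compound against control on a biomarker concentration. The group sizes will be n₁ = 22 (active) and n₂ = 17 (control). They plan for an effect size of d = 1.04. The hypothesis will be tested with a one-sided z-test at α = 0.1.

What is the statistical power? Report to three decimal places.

Noncentrality parameter: δ = d / √(1/n₁ + 1/n₂) = 1.04 / √(1/22 + 1/17) = 3.2206
Critical value for a one-sided test at α = 0.1: z_α = 1.282.
Power = P(Z > 1.282 − δ) = Φ(1.939) = 0.9738.

Power ≈ 0.974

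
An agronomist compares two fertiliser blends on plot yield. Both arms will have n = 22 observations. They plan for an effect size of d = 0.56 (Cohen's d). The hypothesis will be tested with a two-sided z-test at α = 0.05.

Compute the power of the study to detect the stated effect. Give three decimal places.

Power ≈ 0.459

Noncentrality parameter: δ = d·√(n/2) = 0.56 × √(22/2) = 1.8573
Two-sided α = 0.05 → critical value z_{0.025} = 1.960.
Power = Φ(δ − 1.960) + Φ(−δ − 1.960) = Φ(-0.103) + Φ(-3.817) = 0.4591 + 0.0001 = 0.4592.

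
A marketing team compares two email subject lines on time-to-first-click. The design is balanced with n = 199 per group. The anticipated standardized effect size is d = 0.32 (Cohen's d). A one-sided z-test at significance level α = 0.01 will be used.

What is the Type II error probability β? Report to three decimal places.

Noncentrality parameter: δ = d·√(n/2) = 0.32 × √(199/2) = 3.1920
Critical value for a one-sided test at α = 0.01: z_α = 2.326.
Power = P(Z > 2.326 − δ) = Φ(0.866) = 0.8067.
Type II error: β = 1 − power = 1 − 0.8067 = 0.1933.

β ≈ 0.193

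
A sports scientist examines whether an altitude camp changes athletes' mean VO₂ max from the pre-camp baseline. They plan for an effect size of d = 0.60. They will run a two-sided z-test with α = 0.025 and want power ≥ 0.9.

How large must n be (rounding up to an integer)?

n = 35

For power 0.9 need Φ(δ − z_{0.0125}) = 0.9, so δ = z_{0.0125} + z_{0.10} = 2.241 + 1.282 = 3.523.
(The Φ(−δ − z_{α/2}) term is vanishingly small for δ > 0 and is dropped in the standard sample-size formula.)
δ = d·√n ⇒ n = (δ/d)² = (3.523 / 0.60)² = 34.48.
Round up to the next whole unit.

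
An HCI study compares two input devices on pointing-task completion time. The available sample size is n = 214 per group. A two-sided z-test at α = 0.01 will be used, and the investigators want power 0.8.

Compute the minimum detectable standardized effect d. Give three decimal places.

d ≈ 0.330

Need Φ(δ − 2.576) = 0.8, so δ = 2.576 + 0.842 = 3.417.
(Lower-tail contribution to power is negligible for δ > 0.)
δ = d·√(n/2) ⇒ d = δ/√(n/2) = 3.417/√(214/2) = 0.3304.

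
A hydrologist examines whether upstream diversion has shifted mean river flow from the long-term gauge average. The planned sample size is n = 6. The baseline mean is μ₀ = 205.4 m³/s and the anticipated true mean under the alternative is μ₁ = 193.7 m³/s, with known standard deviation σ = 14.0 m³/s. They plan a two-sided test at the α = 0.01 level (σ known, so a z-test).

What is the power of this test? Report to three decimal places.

Power ≈ 0.298

Standardized effect: d = |μ₁ − μ₀| / σ = |193.7 − 205.4| / 14.0 = 0.8357
Noncentrality parameter: δ = d·√n = 0.8357 × √6 = 2.0471
Two-sided α = 0.01 → critical value z_{0.005} = 2.576.
Power = Φ(δ − 2.576) + Φ(−δ − 2.576) = Φ(-0.529) + Φ(-4.623) = 0.2985 + 0.0000 = 0.2985.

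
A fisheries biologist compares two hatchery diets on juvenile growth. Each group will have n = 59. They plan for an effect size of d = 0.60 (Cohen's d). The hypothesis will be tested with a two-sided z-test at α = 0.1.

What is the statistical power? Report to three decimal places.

Power ≈ 0.947

Noncentrality parameter: λ = d·√(n/2) = 0.60 × √(59/2) = 3.2588
Two-sided α = 0.1 → critical value z_{0.05} = 1.645.
Power = Φ(λ − 1.645) + Φ(−λ − 1.645) = Φ(1.614) + Φ(-4.904) = 0.9467 + 0.0000 = 0.9467.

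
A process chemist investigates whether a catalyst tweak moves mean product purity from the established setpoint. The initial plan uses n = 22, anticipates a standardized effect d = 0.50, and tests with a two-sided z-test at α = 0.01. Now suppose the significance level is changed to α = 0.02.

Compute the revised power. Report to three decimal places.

Power ≈ 0.508

δ = d·√n = 0.50 × √22 = 2.3452 (unchanged). New critical value: z_{0.01} = 2.326.
Revised power = Φ(δ − 2.326) + Φ(−δ − 2.326) = Φ(0.019) + Φ(-4.672) = 0.5075 + 0.0000 = 0.5075.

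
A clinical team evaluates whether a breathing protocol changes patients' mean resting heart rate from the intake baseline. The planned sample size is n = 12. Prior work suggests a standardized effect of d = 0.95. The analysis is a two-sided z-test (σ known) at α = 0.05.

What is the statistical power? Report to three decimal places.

Power ≈ 0.908

Noncentrality parameter: δ = d·√n = 0.95 × √12 = 3.2909
Two-sided α = 0.05 → critical value z_{0.025} = 1.960.
Power = Φ(δ − 1.960) + Φ(−δ − 1.960) = Φ(1.331) + Φ(-5.251) = 0.9084 + 0.0000 = 0.9084.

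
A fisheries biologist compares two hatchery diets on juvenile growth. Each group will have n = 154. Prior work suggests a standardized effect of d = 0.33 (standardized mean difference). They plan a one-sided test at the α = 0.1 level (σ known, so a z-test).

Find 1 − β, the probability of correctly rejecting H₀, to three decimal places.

Power ≈ 0.947

Noncentrality parameter: δ = d·√(n/2) = 0.33 × √(154/2) = 2.8957
Critical value for a one-sided test at α = 0.1: z_α = 1.282.
Power = P(Z > 1.282 − δ) = Φ(1.614) = 0.9468.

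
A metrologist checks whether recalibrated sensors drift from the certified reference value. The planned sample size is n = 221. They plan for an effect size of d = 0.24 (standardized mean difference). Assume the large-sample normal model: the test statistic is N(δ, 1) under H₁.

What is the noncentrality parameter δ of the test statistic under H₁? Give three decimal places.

The noncentrality parameter scales effect size by the design's sample-size factor: δ = d·√n = 0.24 × √221 = 3.5679

δ ≈ 3.568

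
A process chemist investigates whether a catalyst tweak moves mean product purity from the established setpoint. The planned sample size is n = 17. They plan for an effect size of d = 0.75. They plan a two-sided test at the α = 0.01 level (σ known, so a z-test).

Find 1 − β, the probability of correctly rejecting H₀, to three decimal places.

Noncentrality parameter: δ = d·√n = 0.75 × √17 = 3.0923
Critical value for a two-sided test at α = 0.01: z_{α/2} = 2.576.
Power = Φ(δ − 2.576) + Φ(−δ − 2.576) = Φ(0.516) + Φ(-5.668) = 0.6972 + 0.0000 = 0.6972.

Power ≈ 0.697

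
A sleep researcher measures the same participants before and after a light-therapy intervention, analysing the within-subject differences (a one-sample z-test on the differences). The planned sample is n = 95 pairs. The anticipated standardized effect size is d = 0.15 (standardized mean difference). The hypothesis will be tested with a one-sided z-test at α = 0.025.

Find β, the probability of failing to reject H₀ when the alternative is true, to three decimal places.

Noncentrality parameter: λ = d·√n = 0.15 × √95 = 1.4620
One-sided α = 0.025 → critical value z_{0.025} = 1.960.
Power = P(Z > 1.960 − λ) = Φ(-0.498) = 0.3093.
Type II error: β = 1 − power = 1 − 0.3093 = 0.6907.

β ≈ 0.691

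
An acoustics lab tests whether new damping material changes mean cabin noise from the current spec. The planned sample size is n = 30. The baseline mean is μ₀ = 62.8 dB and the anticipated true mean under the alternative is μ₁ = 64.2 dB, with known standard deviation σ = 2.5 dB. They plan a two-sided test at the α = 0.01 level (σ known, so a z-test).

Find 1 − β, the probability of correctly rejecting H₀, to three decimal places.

Power ≈ 0.688

Standardized effect: d = |μ₁ − μ₀| / σ = |64.2 − 62.8| / 2.5 = 0.5600
Noncentrality parameter: δ = d·√n = 0.5600 × √30 = 3.0672
Two-sided α = 0.01 → critical value z_{0.005} = 2.576.
Power = Φ(δ − 2.576) + Φ(−δ − 2.576) = Φ(0.491) + Φ(-5.643) = 0.6884 + 0.0000 = 0.6884.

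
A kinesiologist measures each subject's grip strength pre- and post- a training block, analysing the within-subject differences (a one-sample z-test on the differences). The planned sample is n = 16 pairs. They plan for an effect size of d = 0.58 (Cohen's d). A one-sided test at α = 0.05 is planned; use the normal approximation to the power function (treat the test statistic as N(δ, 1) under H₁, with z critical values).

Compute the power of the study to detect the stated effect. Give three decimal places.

Power ≈ 0.750

Noncentrality parameter: λ = d·√n = 0.58 × √16 = 2.3200
One-sided α = 0.05 → critical value z_{0.05} = 1.645.
Power = P(Z > 1.645 − λ) = Φ(0.675) = 0.7502.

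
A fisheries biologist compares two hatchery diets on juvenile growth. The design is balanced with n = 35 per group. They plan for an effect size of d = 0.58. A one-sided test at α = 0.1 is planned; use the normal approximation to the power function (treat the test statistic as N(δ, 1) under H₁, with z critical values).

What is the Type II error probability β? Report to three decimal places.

β ≈ 0.126

Noncentrality parameter: δ = d·√(n/2) = 0.58 × √(35/2) = 2.4263
One-sided α = 0.1 → critical value z_{0.1} = 1.282.
Power = Φ(δ − 1.282) = Φ(1.145) = 0.8738.
Type II error: β = 1 − power = 1 − 0.8738 = 0.1262.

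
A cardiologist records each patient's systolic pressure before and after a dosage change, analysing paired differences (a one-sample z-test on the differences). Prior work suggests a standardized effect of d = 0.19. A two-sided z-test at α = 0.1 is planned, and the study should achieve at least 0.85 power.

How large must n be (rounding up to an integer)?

n = 200

For power 0.85 need Φ(δ − z_{0.05}) = 0.85, so δ = z_{0.05} + z_{0.15} = 1.645 + 1.036 = 2.681.
(Ignoring the negligible lower-tail rejection probability gives the usual closed-form inversion.)
δ = d·√n ⇒ n = (δ/d)² = (2.681 / 0.19)² = 199.15.
Rounding up, n = 200.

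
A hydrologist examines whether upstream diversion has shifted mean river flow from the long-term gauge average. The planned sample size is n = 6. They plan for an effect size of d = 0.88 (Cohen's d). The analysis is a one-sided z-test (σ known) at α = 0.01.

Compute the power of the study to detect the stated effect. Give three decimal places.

Power ≈ 0.432

Noncentrality parameter: δ = d·√n = 0.88 × √6 = 2.1556
Critical value for a one-sided test at α = 0.01: z_α = 2.326.
Power = Φ(δ − 2.326) = Φ(-0.171) = 0.4322.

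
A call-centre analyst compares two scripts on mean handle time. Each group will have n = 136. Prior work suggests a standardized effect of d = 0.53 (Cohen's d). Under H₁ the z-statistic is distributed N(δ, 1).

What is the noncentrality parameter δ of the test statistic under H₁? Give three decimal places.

δ = d·√(n/2) = 0.53 × √(136/2) = 4.3705

δ ≈ 4.370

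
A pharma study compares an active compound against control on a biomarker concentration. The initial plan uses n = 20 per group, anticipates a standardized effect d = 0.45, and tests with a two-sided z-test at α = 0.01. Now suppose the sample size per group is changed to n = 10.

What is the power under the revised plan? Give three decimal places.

With n = 10 per group: δ = d·√(n/2) = 0.45 × √(10/2) = 1.0062. Critical value z_{0.005} = 2.576.
Revised power = Φ(δ − 2.576) + Φ(−δ − 2.576) = Φ(-1.570) + Φ(-3.582) = 0.0583 + 0.0002 = 0.0584.

Power ≈ 0.058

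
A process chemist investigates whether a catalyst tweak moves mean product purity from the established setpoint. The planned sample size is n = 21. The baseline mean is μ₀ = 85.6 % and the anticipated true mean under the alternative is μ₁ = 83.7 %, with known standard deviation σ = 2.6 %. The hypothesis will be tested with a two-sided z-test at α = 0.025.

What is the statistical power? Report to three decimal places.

Power ≈ 0.866

Standardized effect: d = |μ₁ − μ₀| / σ = |83.7 − 85.6| / 2.6 = 0.7308
Noncentrality parameter: δ = d·√n = 0.7308 × √21 = 3.3488
Critical value for a two-sided test at α = 0.025: z_{α/2} = 2.241.
Power = Φ(δ − 2.241) + Φ(−δ − 2.241) = Φ(1.107) + Φ(-5.590) = 0.8659 + 0.0000 = 0.8659.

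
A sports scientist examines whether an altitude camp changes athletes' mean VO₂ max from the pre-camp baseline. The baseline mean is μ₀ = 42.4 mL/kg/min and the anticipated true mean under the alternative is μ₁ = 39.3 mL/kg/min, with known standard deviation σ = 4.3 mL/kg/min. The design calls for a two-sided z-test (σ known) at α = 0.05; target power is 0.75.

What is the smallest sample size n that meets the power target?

Standardized effect: d = |μ₁ − μ₀| / σ = |39.3 − 42.4| / 4.3 = 0.7209
Set Φ(δ − 1.960) = 0.75; then δ − 1.960 = Φ⁻¹(0.75) = 0.674, giving δ = 2.634.
(The Φ(−δ − z_{α/2}) term is vanishingly small for δ > 0 and is dropped in the standard sample-size formula.)
δ = d·√n ⇒ n = (δ/d)² = (2.634 / 0.7209)² = 13.35.
Round up to the next whole unit.

n = 14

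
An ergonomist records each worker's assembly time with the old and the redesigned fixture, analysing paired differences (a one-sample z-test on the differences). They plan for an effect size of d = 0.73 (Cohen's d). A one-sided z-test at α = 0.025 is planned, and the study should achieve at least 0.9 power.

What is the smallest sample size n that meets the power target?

n = 20

For power 0.9 need Φ(δ − z_{0.025}) = 0.9, so δ = z_{0.025} + z_{0.10} = 1.960 + 1.282 = 3.242.
δ = d·√n ⇒ n = (δ/d)² = (3.242 / 0.73)² = 19.72.
Round up to the next whole unit.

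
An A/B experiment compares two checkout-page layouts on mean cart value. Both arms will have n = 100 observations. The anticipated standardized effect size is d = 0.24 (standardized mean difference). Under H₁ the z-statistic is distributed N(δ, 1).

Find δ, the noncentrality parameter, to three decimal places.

δ = d·√(n/2) = 0.24 × √(100/2) = 1.6971

δ ≈ 1.697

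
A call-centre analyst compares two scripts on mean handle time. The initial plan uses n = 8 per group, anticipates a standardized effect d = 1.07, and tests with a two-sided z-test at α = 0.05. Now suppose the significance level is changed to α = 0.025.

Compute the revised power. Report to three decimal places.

Power ≈ 0.460

δ = d·√(n/2) = 1.07 × √(8/2) = 2.1400 (unchanged). New critical value: z_{0.0125} = 2.241.
Revised power = Φ(δ − 2.241) + Φ(−δ − 2.241) = Φ(-0.101) + Φ(-4.381) = 0.4596 + 0.0000 = 0.4596.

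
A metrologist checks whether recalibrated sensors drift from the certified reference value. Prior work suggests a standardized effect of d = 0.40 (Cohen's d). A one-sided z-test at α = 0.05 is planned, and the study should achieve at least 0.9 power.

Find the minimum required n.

Set Φ(δ − 1.645) = 0.9; then δ − 1.645 = Φ⁻¹(0.9) = 1.282, giving δ = 2.926.
δ = d·√n ⇒ n = (δ/d)² = (2.926 / 0.40)² = 53.52.
Round up to the next whole unit.

n = 54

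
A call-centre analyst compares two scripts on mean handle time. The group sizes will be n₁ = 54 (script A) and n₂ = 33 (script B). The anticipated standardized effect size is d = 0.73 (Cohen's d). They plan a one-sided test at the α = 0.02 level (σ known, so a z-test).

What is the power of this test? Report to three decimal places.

Noncentrality parameter: δ = d / √(1/n₁ + 1/n₂) = 0.73 / √(1/54 + 1/33) = 3.3038
Critical value for a one-sided test at α = 0.02: z_α = 2.054.
Power = Φ(δ − 2.054) = Φ(1.250) = 0.8944.

Power ≈ 0.894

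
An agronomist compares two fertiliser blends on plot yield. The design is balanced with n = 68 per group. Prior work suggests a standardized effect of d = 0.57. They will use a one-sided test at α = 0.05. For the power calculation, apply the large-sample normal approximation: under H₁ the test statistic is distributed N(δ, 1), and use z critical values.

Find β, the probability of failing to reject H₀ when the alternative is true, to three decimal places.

β ≈ 0.047

Noncentrality parameter: δ = d·√(n/2) = 0.57 × √(68/2) = 3.3236
One-sided α = 0.05 → critical value z_{0.05} = 1.645.
Power = Φ(δ − 1.645) = Φ(1.679) = 0.9534.
Type II error: β = 1 − power = 1 − 0.9534 = 0.0466.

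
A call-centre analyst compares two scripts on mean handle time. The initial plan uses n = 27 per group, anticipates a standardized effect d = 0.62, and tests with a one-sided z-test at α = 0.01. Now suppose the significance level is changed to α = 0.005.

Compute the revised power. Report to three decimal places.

δ = d·√(n/2) = 0.62 × √(27/2) = 2.2780 (unchanged). New critical value: z_{0.005} = 2.576.
Revised power = P(Z > 2.576 − δ) = Φ(-0.298) = 0.3829.

Power ≈ 0.383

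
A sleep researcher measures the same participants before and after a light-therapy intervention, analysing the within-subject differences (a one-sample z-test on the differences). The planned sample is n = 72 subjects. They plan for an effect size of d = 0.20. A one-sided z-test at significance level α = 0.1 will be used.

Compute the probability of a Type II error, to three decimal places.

β ≈ 0.339

Noncentrality parameter: δ = d·√n = 0.20 × √72 = 1.6971
Critical value for a one-sided test at α = 0.1: z_α = 1.282.
Power = P(Z > 1.282 − δ) = Φ(0.416) = 0.6611.
Type II error: β = 1 − power = 1 − 0.6611 = 0.3389.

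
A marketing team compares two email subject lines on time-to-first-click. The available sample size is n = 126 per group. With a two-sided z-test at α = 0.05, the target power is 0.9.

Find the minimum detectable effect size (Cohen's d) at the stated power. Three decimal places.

d ≈ 0.408

Need Φ(δ − 1.960) = 0.9, so δ = 1.960 + 1.282 = 3.242.
(The second rejection-region term Φ(−δ − z_{α/2}) is negligible and dropped.)
δ = d·√(n/2) ⇒ d = δ/√(n/2) = 3.242/√(126/2) = 0.4084.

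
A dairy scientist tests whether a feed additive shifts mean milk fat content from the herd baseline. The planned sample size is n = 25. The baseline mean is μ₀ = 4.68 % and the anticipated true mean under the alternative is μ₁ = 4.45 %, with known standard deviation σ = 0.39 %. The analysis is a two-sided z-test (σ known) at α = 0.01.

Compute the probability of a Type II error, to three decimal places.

Standardized effect: d = |μ₁ − μ₀| / σ = |4.45 − 4.68| / 0.39 = 0.5897
Noncentrality parameter: λ = d·√n = 0.5897 × √25 = 2.9487
Two-sided α = 0.01 → critical value z_{0.005} = 2.576.
Power = Φ(λ − 2.576) + Φ(−λ − 2.576) = Φ(0.373) + Φ(-5.525) = 0.6454 + 0.0000 = 0.6454.
Type II error: β = 1 − power = 1 − 0.6454 = 0.3546.

β ≈ 0.355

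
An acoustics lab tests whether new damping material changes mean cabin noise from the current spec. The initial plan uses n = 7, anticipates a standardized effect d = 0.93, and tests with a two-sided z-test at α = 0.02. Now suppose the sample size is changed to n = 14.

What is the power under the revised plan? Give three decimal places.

With n = 14: δ = d·√n = 0.93 × √14 = 3.4797. Critical value z_{0.01} = 2.326.
Revised power = Φ(δ − 2.326) + Φ(−δ − 2.326) = Φ(1.153) + Φ(-5.806) = 0.8756 + 0.0000 = 0.8756.

Power ≈ 0.876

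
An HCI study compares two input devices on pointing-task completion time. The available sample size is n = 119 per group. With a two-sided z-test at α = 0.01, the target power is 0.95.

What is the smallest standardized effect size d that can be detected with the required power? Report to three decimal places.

Need Φ(δ − 2.576) = 0.95, so δ = 2.576 + 1.645 = 4.221.
(The second rejection-region term Φ(−δ − z_{α/2}) is negligible and dropped.)
δ = d·√(n/2) ⇒ d = δ/√(n/2) = 4.221/√(119/2) = 0.5472.

d ≈ 0.547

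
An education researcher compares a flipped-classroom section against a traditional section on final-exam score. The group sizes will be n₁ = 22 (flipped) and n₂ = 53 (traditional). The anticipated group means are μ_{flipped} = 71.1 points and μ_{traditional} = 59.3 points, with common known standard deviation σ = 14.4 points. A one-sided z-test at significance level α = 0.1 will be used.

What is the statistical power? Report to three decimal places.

Power ≈ 0.974

Standardized effect: d = |μ_{flipped} − μ_{traditional}| / σ = |71.1 − 59.3| / 14.4 = 0.8194
Noncentrality parameter: δ = d / √(1/n₁ + 1/n₂) = 0.8194 / √(1/22 + 1/53) = 3.2310
One-sided α = 0.1 → critical value z_{0.1} = 1.282.
Power = Φ(δ − 1.282) = Φ(1.949) = 0.9744.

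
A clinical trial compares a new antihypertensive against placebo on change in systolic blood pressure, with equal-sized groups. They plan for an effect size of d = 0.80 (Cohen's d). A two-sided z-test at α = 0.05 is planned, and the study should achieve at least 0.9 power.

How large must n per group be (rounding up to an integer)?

For power 0.9 need Φ(δ − z_{0.025}) = 0.9, so δ = z_{0.025} + z_{0.10} = 1.960 + 1.282 = 3.242.
(The Φ(−δ − z_{α/2}) term is vanishingly small for δ > 0 and is dropped in the standard sample-size formula.)
δ = d·√(n/2) ⇒ n = 2(δ/d)² = 2 × (3.242 / 0.80)² = 32.84.
Rounding up, n = 33 per group.

n = 33 per group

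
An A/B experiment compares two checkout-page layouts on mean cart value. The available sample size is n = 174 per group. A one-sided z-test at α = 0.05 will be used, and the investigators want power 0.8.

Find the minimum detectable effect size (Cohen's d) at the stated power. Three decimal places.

d ≈ 0.267

Required noncentrality: δ = z_{0.05} + z_{0.20} = 1.645 + 0.842 = 2.486.
δ = d·√(n/2) ⇒ d = δ/√(n/2) = 2.486/√(174/2) = 0.2666.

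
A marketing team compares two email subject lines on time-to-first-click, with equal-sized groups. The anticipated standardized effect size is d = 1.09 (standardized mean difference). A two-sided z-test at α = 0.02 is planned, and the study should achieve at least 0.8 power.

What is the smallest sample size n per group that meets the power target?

For power 0.8 need Φ(δ − z_{0.01}) = 0.8, so δ = z_{0.01} + z_{0.20} = 2.326 + 0.842 = 3.168.
(The Φ(−δ − z_{α/2}) term is vanishingly small for δ > 0 and is dropped in the standard sample-size formula.)
δ = d·√(n/2) ⇒ n = 2(δ/d)² = 2 × (3.168 / 1.09)² = 16.89.
Rounding up, n = 17 per group.

n = 17 per group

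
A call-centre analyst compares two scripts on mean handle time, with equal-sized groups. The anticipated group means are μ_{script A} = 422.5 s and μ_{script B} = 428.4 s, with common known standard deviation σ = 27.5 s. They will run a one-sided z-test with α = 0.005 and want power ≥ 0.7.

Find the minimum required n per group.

Standardized effect: d = |μ_{script A} − μ_{script B}| / σ = |422.5 − 428.4| / 27.5 = 0.2145
Set Φ(δ − 2.576) = 0.7; then δ − 2.576 = Φ⁻¹(0.7) = 0.524, giving δ = 3.100.
δ = d·√(n/2) ⇒ n = 2(δ/d)² = 2 × (3.100 / 0.2145)² = 417.62.
Rounding up, n = 418 per group.

n = 418 per group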